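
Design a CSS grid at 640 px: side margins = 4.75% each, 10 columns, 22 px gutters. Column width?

38.12 px

Margins: 4.75% × 640 = 30.4 px each, so content = 640 − 60.8 = 579.2 px.
10c + 9·22 = 579.2 → 10c = 381.2 → c = 38.12 px.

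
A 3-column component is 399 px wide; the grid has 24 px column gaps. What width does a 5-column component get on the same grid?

681 px

3c + 2·24 = 399 → 3c = 351 → c = 117 px.
5-column span = 5·117 + 4·24 = 681 px.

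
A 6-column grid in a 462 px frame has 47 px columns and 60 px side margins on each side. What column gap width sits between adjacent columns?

Take off 120 px of margins, leaving 342 px.
6·47 + 5g = 342 → 5g = 60 → g = 12 px.

12 px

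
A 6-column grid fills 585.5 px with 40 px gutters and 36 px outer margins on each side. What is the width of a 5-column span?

Inside the margins: 585.5 − 72 = 513.5 px.
Subtracting 5 gutters of 40 leaves 313.5 for 6 columns, so c = 52.25 px.
Span of 5: 5·52.25 + 4·40 = 261.25 + 160 = 421.25 px.

421.25 px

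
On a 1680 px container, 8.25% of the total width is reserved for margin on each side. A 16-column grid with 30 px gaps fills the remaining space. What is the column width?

Each margin = 8.25% of 1680 = 138.6 px; content = 1680 − 2·138.6 = 1402.8 px.
16 columns + 15 gaps: 16c + 15·30 = 1402.8.
16c = 1402.8 − 450 = 952.8, so c = 59.55 px.

59.55 px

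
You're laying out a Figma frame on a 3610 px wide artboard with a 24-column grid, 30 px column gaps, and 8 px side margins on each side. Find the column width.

121 px

Content width = 3610 − 2·8 = 3594 px.
3594 − 23·30 = 2904; ÷24 gives c = 121 px.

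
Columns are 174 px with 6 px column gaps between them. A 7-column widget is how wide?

7 columns plus 6 column gaps: 1218 + 36 = 1254 px.

1254 px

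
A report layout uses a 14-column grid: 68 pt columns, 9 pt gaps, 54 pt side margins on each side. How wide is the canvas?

1177 pt

Total width: 2·54 + 14·68 + 13·9 = 1177 pt.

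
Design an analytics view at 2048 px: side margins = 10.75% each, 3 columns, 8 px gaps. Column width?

2048 × (1 − 2·10.75%) = 2048 × 78.5% = 1607.68 px for the columns.
1607.68 − 2·8 = 1591.68; ÷3 gives c = 530.56 px.

530.56 px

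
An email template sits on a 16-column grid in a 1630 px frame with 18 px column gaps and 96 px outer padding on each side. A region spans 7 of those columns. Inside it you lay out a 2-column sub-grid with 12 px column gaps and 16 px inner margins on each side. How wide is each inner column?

287.5 px

Inside the margins: 1630 − 192 = 1438 px.
16 columns + 15 column gaps: 16c + 15·18 = 1438.
16c = 1438 − 270 = 1168, so c = 73 px.
Span of 7: 7·73 + 6·18 = 511 + 108 = 619 px.
Inner content = 619 − 2·16 = 587 px.
Subtracting 1 column gap of 12 leaves 575 for 2 columns, so d = 287.5 px.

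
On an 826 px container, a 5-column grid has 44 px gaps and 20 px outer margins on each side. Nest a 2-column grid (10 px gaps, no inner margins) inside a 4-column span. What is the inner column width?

Take off 40 px of margins, leaving 786 px.
5 columns + 4 gaps: 5c + 4·44 = 786.
5c = 786 − 176 = 610, so c = 122 px.
4-column span = 4·122 + 3·44 = 620 px.
2 columns + 1 gap: 2d + 1·10 = 620.
2d = 620 − 10 = 610, so d = 305 px.

305 px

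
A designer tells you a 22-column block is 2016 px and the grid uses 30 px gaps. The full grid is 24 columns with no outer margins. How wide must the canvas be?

2202 px

22 columns + 21 gaps: 22c + 21·30 = 2016.
22c = 2016 − 630 = 1386, so c = 63 px.
Summing: 1512 + 690 = 2202 px.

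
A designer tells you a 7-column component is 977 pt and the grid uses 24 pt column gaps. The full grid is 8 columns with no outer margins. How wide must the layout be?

1120 pt

977 − 6·24 = 833; ÷7 gives c = 119 pt.
Layout = 8·119 + 7·24 = 952 + 168 = 1120 pt.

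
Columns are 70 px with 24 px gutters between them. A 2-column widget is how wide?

164 px

Span of 2: 2·70 + 1·24 = 140 + 24 = 164 px.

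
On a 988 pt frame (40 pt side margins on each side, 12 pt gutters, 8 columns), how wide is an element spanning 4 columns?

448 pt

Subtract both margins: 988 − 2·40 = 908 pt.
Subtracting 7 gutters of 12 leaves 824 for 8 columns, so c = 103 pt.
4 columns plus 3 gutters: 412 + 36 = 448 pt.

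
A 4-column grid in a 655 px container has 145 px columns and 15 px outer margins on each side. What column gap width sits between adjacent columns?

15 px

Take off 30 px of margins, leaving 625 px.
4·145 + 3g = 625 → 3g = 45 → g = 15 px.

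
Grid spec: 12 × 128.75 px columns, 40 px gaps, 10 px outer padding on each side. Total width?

2005 px

Total width: 2·10 + 12·128.75 + 11·40 = 2005 px.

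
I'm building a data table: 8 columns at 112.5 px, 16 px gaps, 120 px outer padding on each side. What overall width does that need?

1252 px

Artboard = 2·120 + 8·112.5 + 7·16 = 240 + 900 + 112 = 1252 px.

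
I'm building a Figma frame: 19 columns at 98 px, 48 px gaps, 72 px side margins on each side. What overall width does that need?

2870 px

Total width: 2·72 + 19·98 + 18·48 = 2870 px.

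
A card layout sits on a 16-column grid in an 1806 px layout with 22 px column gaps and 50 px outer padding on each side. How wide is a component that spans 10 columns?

Inside the margins: 1806 − 100 = 1706 px.
1706 − 15·22 = 1376; ÷16 gives c = 86 px.
Span of 10: 10·86 + 9·22 = 860 + 198 = 1058 px.

1058 px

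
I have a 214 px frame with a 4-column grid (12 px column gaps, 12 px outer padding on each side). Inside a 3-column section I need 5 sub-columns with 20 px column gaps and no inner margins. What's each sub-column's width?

11.9 px

Outer content = 214 − 2·12 = 190 px.
Subtracting 3 column gaps of 12 leaves 154 for 4 columns, so c = 38.5 px.
3-column span = 3·38.5 + 2·12 = 139.5 px.
Subtracting 4 column gaps of 20 leaves 59.5 for 5 columns, so d = 11.9 px.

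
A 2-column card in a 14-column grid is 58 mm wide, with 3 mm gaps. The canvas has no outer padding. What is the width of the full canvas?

424 mm

58 − 1·3 = 55; ÷2 gives c = 27.5 mm.
Summing: 385 + 39 = 424 mm.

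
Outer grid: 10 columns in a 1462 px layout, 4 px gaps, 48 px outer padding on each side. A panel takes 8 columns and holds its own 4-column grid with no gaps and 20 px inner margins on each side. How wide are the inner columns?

Take off 96 px of margins, leaving 1366 px.
10c + 9·4 = 1366 → 10c = 1330 → c = 133 px.
8-column span = 8·133 + 7·4 = 1092 px.
Inner content = 1092 − 2·20 = 1052 px.
With no gaps, each column is 1052/4 = 263 px.

263 px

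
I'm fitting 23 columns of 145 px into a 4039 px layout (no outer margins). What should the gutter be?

Columns use 3335 px, leaving 704 px across 22 gutters = 32 px each.

32 px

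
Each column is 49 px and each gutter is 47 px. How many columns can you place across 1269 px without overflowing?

13 columns

k columns need k·49 + (k−1)·47 = k·96 − 47.
k·96 − 47 ≤ 1269 → k ≤ 1316 / 96 ≈ 13.71, so k = 13.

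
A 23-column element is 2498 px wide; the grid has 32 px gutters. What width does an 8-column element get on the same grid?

23 columns + 22 gutters: 23c + 22·32 = 2498.
23c = 2498 − 704 = 1794, so c = 78 px.
8 columns plus 7 gutters: 624 + 224 = 848 px.

848 px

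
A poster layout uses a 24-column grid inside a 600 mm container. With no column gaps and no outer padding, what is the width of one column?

25 mm

600 / 24 = 25 mm per column.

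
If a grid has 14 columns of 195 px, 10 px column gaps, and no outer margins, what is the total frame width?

2860 px

Summing: 2730 + 130 = 2860 px.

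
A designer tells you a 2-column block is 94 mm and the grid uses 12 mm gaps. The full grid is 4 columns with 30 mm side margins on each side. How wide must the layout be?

260 mm

2 columns + 1 gap: 2c + 1·12 = 94.
2c = 94 − 12 = 82, so c = 41 mm.
Adding margins, columns and gutters: 60 + 164 + 36 = 260 mm.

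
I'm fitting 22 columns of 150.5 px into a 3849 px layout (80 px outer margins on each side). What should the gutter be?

18 px

Inside the margins: 3849 − 160 = 3689 px.
Columns use 3311 px, leaving 378 px across 21 gutters = 18 px each.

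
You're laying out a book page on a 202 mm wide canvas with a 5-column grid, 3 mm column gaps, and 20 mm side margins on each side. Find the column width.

30 mm

Take off 40 mm of margins, leaving 162 mm.
162 − 4·3 = 150; ÷5 gives c = 30 mm.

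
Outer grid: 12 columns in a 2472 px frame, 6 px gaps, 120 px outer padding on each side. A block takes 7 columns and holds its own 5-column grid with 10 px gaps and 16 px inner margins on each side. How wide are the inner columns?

Take off 240 px of margins, leaving 2232 px.
12c + 11·6 = 2232 → 12c = 2166 → c = 180.5 px.
7-column span = 7·180.5 + 6·6 = 1299.5 px.
Inner content = 1299.5 − 2·16 = 1267.5 px.
Subtracting 4 gaps of 10 leaves 1227.5 for 5 columns, so d = 245.5 px.

245.5 px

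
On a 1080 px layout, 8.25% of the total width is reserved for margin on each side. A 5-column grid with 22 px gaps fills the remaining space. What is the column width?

162.76 px

Margins: 8.25% × 1080 = 89.1 px each, so content = 1080 − 178.2 = 901.8 px.
5c + 4·22 = 901.8 → 5c = 813.8 → c = 162.76 px.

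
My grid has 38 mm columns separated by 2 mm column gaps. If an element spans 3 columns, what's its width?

3-column span = 3·38 + 2·2 = 118 mm.

118 mm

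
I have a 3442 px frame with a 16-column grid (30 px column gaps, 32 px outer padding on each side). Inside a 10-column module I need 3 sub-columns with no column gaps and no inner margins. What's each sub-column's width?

Subtract both margins: 3442 − 2·32 = 3378 px.
Subtracting 15 column gaps of 30 leaves 2928 for 16 columns, so c = 183 px.
10-column span = 10·183 + 9·30 = 2100 px.
3d = 2100 → d = 700 px.

700 px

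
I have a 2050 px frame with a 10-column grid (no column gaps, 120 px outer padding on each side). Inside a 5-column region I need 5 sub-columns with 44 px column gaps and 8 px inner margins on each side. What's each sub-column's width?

Subtract both margins: 2050 − 2·120 = 1810 px.
With no column gaps, each column is 1810/10 = 181 px.
5-column span = 5·181 = 905 px.
Inner content = 905 − 2·8 = 889 px.
5d + 4·44 = 889 → 5d = 713 → d = 142.6 px.

142.6 px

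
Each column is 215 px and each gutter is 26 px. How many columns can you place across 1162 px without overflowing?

Each extra column adds 215 + 26 = 241 px.
(1162 + 26) / 241 = 4.93, so 4 columns fit.

4 columns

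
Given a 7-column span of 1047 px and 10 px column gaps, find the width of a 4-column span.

594 px

7c + 6·10 = 1047 → 7c = 987 → c = 141 px.
4-column span = 4·141 + 3·10 = 594 px.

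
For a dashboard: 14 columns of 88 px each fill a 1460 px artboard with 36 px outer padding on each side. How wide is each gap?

12 px

Content width = 1460 − 2·36 = 1388 px.
14 columns take 14·88 = 1232 px; remaining 156 splits into 13 gaps.
g = 156 / 13 = 12 px.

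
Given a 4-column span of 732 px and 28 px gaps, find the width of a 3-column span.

542 px

Subtracting 3 gaps of 28 leaves 648 for 4 columns, so c = 162 px.
3 columns plus 2 gaps: 486 + 56 = 542 px.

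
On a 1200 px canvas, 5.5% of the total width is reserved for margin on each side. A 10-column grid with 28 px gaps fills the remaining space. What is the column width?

Margins: 5.5% × 1200 = 66 px each, so content = 1200 − 132 = 1068 px.
Subtracting 9 gaps of 28 leaves 816 for 10 columns, so c = 81.6 px.

81.6 px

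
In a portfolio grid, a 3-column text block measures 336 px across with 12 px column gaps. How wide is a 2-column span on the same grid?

220 px

3c + 2·12 = 336 → 3c = 312 → c = 104 px.
2 columns plus 1 column gap: 208 + 12 = 220 px.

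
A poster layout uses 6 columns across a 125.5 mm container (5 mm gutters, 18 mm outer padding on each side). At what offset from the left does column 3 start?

Take off 36 mm of margins, leaving 89.5 mm.
6 columns + 5 gutters: 6c + 5·5 = 89.5.
6c = 89.5 − 25 = 64.5, so c = 10.75 mm.
Before column 3: the margin + 2 columns + 2 gutters.
Offset = 18 + 2·(10.75 + 5) = 18 + 31.5 = 49.5 mm.

49.5 mm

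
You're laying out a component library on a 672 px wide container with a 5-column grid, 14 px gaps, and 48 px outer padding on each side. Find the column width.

Content width = 672 − 2·48 = 576 px.
Subtracting 4 gaps of 14 leaves 520 for 5 columns, so c = 104 px.

104 px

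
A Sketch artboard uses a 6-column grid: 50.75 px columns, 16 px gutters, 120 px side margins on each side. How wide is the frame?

624.5 px

Total width: 2·120 + 6·50.75 + 5·16 = 624.5 px.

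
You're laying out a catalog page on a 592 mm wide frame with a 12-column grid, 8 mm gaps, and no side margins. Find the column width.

592 − 11·8 = 504; ÷12 gives c = 42 mm.

42 mm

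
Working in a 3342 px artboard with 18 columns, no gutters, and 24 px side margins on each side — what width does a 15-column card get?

2745 px

Inside the margins: 3342 − 48 = 3294 px.
3294 / 18 = 183 px per column.
15-column span = 15·183 = 2745 px.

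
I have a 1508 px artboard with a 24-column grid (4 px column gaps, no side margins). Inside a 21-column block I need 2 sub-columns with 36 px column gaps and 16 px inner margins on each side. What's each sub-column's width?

625.5 px

24 columns + 23 column gaps: 24c + 23·4 = 1508.
24c = 1508 − 92 = 1416, so c = 59 px.
21 columns plus 20 column gaps: 1239 + 80 = 1319 px.
Inner content = 1319 − 2·16 = 1287 px.
Subtracting 1 column gap of 36 leaves 1251 for 2 columns, so d = 625.5 px.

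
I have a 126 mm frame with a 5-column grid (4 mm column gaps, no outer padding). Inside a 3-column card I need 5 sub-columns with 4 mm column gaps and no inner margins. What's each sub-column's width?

11.6 mm

Subtracting 4 column gaps of 4 leaves 110 for 5 columns, so c = 22 mm.
3-column span = 3·22 + 2·4 = 74 mm.
Subtracting 4 column gaps of 4 leaves 58 for 5 columns, so d = 11.6 mm.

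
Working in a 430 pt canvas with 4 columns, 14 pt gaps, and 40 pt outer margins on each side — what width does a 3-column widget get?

Content width = 430 − 2·40 = 350 pt.
Subtracting 3 gaps of 14 leaves 308 for 4 columns, so c = 77 pt.
Span of 3: 3·77 + 2·14 = 231 + 28 = 259 pt.

259 pt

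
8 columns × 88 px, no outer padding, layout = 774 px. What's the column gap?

10 px

Columns use 704 px, leaving 70 px across 7 column gaps = 10 px each.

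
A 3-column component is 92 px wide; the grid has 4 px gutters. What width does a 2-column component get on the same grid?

3 columns + 2 gutters: 3c + 2·4 = 92.
3c = 92 − 8 = 84, so c = 28 px.
2-column span = 2·28 + 1·4 = 60 px.

60 px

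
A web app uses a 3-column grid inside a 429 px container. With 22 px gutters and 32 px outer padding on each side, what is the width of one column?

Content width = 429 − 2·32 = 365 px.
3c + 2·22 = 365 → 3c = 321 → c = 107 px.

107 px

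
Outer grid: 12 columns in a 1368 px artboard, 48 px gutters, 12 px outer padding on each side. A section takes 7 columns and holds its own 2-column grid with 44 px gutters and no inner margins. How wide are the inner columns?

360 px

Inside the margins: 1368 − 24 = 1344 px.
1344 − 11·48 = 816; ÷12 gives c = 68 px.
7-column span = 7·68 + 6·48 = 764 px.
2 columns + 1 gutter: 2d + 1·44 = 764.
2d = 764 − 44 = 720, so d = 360 px.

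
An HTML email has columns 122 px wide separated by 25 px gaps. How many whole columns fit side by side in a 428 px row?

Each extra column adds 122 + 25 = 147 px.
(428 + 25) / 147 = 3.08, so 3 columns fit.

3 columns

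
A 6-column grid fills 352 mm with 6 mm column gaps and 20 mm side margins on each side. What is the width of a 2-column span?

Take off 40 mm of margins, leaving 312 mm.
312 − 5·6 = 282; ÷6 gives c = 47 mm.
2-column span = 2·47 + 1·6 = 100 mm.

100 mm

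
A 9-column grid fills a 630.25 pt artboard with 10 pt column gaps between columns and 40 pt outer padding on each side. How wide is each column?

Inside the margins: 630.25 − 80 = 550.25 pt.
Subtracting 8 column gaps of 10 leaves 470.25 for 9 columns, so c = 52.25 pt.

52.25 pt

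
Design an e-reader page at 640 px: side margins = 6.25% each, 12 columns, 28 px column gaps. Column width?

Each margin = 6.25% of 640 = 40 px; content = 640 − 2·40 = 560 px.
12 columns + 11 column gaps: 12c + 11·28 = 560.
12c = 560 − 308 = 252, so c = 21 px.

21 px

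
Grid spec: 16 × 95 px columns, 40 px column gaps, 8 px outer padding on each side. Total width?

Total width: 2·8 + 16·95 + 15·40 = 2136 px.

2136 px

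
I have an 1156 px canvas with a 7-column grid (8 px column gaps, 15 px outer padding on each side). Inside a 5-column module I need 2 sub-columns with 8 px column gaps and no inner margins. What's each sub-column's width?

397 px

Inside the margins: 1156 − 30 = 1126 px.
1126 − 6·8 = 1078; ÷7 gives c = 154 px.
5-column span = 5·154 + 4·8 = 802 px.
2 columns + 1 column gap: 2d + 1·8 = 802.
2d = 802 − 8 = 794, so d = 397 px.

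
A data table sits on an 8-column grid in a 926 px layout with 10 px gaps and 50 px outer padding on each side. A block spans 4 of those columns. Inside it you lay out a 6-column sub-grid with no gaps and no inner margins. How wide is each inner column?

68 px

Inside the margins: 926 − 100 = 826 px.
Subtracting 7 gaps of 10 leaves 756 for 8 columns, so c = 94.5 px.
4 columns plus 3 gaps: 378 + 30 = 408 px.
With no gaps, each column is 408/6 = 68 px.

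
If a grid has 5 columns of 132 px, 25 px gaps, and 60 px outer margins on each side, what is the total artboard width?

Artboard = 2·60 + 5·132 + 4·25 = 120 + 660 + 100 = 880 px.

880 px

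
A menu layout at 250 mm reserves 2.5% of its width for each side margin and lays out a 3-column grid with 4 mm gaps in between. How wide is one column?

76.5 mm

250 × (1 − 2·2.5%) = 250 × 95% = 237.5 mm for the columns.
237.5 − 2·4 = 229.5; ÷3 gives c = 76.5 mm.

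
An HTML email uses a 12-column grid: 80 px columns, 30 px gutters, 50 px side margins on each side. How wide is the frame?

1390 px

Total width: 2·50 + 12·80 + 11·30 = 1390 px.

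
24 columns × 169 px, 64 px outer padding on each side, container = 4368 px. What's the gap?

Take off 128 px of margins, leaving 4240 px.
24·169 + 23g = 4240 → 23g = 184 → g = 8 px.

8 px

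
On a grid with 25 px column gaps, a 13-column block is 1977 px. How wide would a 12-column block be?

1977 − 12·25 = 1677; ÷13 gives c = 129 px.
Span of 12: 12·129 + 11·25 = 1548 + 275 = 1823 px.

1823 px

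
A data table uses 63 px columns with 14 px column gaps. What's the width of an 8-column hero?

602 px

8-column span = 8·63 + 7·14 = 602 px.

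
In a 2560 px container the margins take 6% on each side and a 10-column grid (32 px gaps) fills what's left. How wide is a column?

Each margin = 6% of 2560 = 153.6 px; content = 2560 − 2·153.6 = 2252.8 px.
10 columns + 9 gaps: 10c + 9·32 = 2252.8.
10c = 2252.8 − 288 = 1964.8, so c = 196.48 px.

196.48 px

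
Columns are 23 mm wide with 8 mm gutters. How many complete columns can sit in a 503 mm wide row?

16 columns

16 columns: 16·23 + 15·8 = 488 mm ≤ 503.
17 columns: 519 mm > 503. So 16.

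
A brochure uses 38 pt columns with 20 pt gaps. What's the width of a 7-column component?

386 pt

7-column span = 7·38 + 6·20 = 386 pt.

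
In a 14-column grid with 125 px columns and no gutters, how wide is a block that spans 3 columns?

375 px

3-column span = 3·125 = 375 px.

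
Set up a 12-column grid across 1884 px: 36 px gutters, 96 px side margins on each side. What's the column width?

Inside the margins: 1884 − 192 = 1692 px.
12 columns + 11 gutters: 12c + 11·36 = 1692.
12c = 1692 − 396 = 1296, so c = 108 px.

108 px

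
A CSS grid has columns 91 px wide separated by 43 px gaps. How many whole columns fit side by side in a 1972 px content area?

15 columns: 15·91 + 14·43 = 1967 px ≤ 1972.
16 columns: 2101 px > 1972. So 15.

15 columns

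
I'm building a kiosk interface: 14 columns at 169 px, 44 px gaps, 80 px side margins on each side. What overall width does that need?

Adding margins, columns and gutters: 160 + 2366 + 572 = 3098 px.

3098 px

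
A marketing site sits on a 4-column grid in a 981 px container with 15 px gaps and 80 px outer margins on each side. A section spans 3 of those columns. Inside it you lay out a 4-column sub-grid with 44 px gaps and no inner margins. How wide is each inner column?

Outer content = 981 − 2·80 = 821 px.
Subtracting 3 gaps of 15 leaves 776 for 4 columns, so c = 194 px.
3-column span = 3·194 + 2·15 = 612 px.
4 columns + 3 gaps: 4d + 3·44 = 612.
4d = 612 − 132 = 480, so d = 120 px.

120 px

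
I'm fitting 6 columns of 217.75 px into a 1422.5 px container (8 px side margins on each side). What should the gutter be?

20 px

Content width = 1422.5 − 2·8 = 1406.5 px.
Columns use 1306.5 px, leaving 100 px across 5 gutters = 20 px each.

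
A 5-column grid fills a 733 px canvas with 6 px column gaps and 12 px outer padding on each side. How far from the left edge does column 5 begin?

Subtract both margins: 733 − 2·12 = 709 px.
Subtracting 4 column gaps of 6 leaves 685 for 5 columns, so c = 137 px.
Each column+gutter stride is 143 px; 4 of them past the 12 px margin is 12 + 572 = 584 px.

584 px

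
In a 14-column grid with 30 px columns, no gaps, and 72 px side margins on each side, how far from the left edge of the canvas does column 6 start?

222 px

Each column+gutter stride is 30 px; 5 of them past the 72 px margin is 72 + 150 = 222 px.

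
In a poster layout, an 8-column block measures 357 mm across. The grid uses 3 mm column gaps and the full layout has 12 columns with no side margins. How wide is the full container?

537 mm

8 columns + 7 column gaps: 8c + 7·3 = 357.
8c = 357 − 21 = 336, so c = 42 mm.
Total width: 12·42 + 11·3 = 537 mm.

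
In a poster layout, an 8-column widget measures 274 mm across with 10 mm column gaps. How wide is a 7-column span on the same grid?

274 − 7·10 = 204; ÷8 gives c = 25.5 mm.
7-column span = 7·25.5 + 6·10 = 238.5 mm.

238.5 mm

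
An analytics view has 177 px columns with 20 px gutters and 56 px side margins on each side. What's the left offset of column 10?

Each column+gutter stride is 197 px; 9 of them past the 56 px margin is 56 + 1773 = 1829 px.

1829 px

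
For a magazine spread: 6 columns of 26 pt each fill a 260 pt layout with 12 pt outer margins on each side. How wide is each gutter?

16 pt

Subtract both margins: 260 − 2·12 = 236 pt.
6·26 + 5g = 236 → 5g = 80 → g = 16 pt.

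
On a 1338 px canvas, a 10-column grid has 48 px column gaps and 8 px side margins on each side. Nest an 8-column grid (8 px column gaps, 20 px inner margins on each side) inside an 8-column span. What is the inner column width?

Outer content = 1338 − 2·8 = 1322 px.
Subtracting 9 column gaps of 48 leaves 890 for 10 columns, so c = 89 px.
8-column span = 8·89 + 7·48 = 1048 px.
Inner content = 1048 − 2·20 = 1008 px.
8 columns + 7 column gaps: 8d + 7·8 = 1008.
8d = 1008 − 56 = 952, so d = 119 px.

119 px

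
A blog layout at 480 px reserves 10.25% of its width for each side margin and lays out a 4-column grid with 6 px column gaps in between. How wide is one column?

Margins: 10.25% × 480 = 49.2 px each, so content = 480 − 98.4 = 381.6 px.
Subtracting 3 column gaps of 6 leaves 363.6 for 4 columns, so c = 90.9 px.

90.9 px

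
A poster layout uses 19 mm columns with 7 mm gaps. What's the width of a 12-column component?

12 columns plus 11 gaps: 228 + 77 = 305 mm.

305 mm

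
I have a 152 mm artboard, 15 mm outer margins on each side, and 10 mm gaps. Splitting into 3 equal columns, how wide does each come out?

Inside the margins: 152 − 30 = 122 mm.
Subtracting 2 gaps of 10 leaves 102 for 3 columns, so c = 34 mm.

34 mm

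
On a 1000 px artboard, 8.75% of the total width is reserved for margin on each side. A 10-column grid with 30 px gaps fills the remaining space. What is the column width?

Each margin = 8.75% of 1000 = 87.5 px; content = 1000 − 2·87.5 = 825 px.
825 − 9·30 = 555; ÷10 gives c = 55.5 px.

55.5 px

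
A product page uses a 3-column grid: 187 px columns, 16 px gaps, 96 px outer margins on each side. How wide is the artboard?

Adding margins, columns and gutters: 192 + 561 + 32 = 785 px.

785 px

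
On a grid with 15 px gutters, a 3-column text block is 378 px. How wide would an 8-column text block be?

378 − 2·15 = 348; ÷3 gives c = 116 px.
Span of 8: 8·116 + 7·15 = 928 + 105 = 1033 px.

1033 px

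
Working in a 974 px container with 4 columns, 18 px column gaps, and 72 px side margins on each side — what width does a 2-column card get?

406 px

Subtract both margins: 974 − 2·72 = 830 px.
4 columns + 3 column gaps: 4c + 3·18 = 830.
4c = 830 − 54 = 776, so c = 194 px.
2-column span = 2·194 + 1·18 = 406 px.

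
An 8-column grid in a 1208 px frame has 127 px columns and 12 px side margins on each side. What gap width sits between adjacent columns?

Content width = 1208 − 2·12 = 1184 px.
8 columns take 8·127 = 1016 px; remaining 168 splits into 7 gaps.
g = 168 / 7 = 24 px.

24 px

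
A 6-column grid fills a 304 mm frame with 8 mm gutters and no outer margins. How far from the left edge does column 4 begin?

304 − 5·8 = 264; ÷6 gives c = 44 mm.
No margin, so column 4 starts at 3·(column + gutter) = 3·52 = 156 mm.

156 mm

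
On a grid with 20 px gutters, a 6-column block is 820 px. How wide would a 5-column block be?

680 px

Subtracting 5 gutters of 20 leaves 720 for 6 columns, so c = 120 px.
Span of 5: 5·120 + 4·20 = 600 + 80 = 680 px.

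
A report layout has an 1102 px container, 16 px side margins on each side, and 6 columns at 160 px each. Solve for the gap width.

Take off 32 px of margins, leaving 1070 px.
6 columns take 6·160 = 960 px; remaining 110 splits into 5 gaps.
g = 110 / 5 = 22 px.

22 px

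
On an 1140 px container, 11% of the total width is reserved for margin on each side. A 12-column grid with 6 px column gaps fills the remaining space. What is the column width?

Margins: 11% × 1140 = 125.4 px each, so content = 1140 − 250.8 = 889.2 px.
Subtracting 11 column gaps of 6 leaves 823.2 for 12 columns, so c = 68.6 px.

68.6 px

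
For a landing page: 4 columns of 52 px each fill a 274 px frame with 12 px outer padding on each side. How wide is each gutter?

Subtract both margins: 274 − 2·12 = 250 px.
4·52 + 3g = 250 → 3g = 42 → g = 14 px.

14 px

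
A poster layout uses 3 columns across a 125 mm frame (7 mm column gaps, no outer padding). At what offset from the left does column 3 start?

3c + 2·7 = 125 → 3c = 111 → c = 37 mm.
No margin, so column 3 starts at 2·(column + gutter) = 2·44 = 88 mm.

88 mm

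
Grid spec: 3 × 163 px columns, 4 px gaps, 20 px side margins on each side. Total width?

Container = 2·20 + 3·163 + 2·4 = 40 + 489 + 8 = 537 px.

537 px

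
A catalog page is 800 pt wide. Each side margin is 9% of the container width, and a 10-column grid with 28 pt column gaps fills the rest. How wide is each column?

40.4 pt

Each margin = 9% of 800 = 72 pt; content = 800 − 2·72 = 656 pt.
656 − 9·28 = 404; ÷10 gives c = 40.4 pt.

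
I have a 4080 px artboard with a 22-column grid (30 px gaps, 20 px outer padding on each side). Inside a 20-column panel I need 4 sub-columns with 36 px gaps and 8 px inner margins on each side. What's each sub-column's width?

Inside the margins: 4080 − 40 = 4040 px.
22 columns + 21 gaps: 22c + 21·30 = 4040.
22c = 4040 − 630 = 3410, so c = 155 px.
20-column span = 20·155 + 19·30 = 3670 px.
Inner content = 3670 − 2·8 = 3654 px.
4 columns + 3 gaps: 4d + 3·36 = 3654.
4d = 3654 − 108 = 3546, so d = 886.5 px.

886.5 px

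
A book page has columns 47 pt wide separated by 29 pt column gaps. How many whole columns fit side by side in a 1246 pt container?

16 columns

k columns need k·47 + (k−1)·29 = k·76 − 29.
k·76 − 29 ≤ 1246 → k ≤ 1275 / 76 ≈ 16.78, so k = 16.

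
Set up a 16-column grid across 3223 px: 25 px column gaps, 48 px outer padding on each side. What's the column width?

172 px

Take off 96 px of margins, leaving 3127 px.
16c + 15·25 = 3127 → 16c = 2752 → c = 172 px.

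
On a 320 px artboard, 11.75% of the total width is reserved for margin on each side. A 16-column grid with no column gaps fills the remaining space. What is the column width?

Each margin = 11.75% of 320 = 37.6 px; content = 320 − 2·37.6 = 244.8 px.
244.8 / 16 = 15.3 px per column.

15.3 px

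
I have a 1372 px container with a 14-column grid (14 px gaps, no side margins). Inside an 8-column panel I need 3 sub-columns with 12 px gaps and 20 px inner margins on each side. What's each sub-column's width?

1372 − 13·14 = 1190; ÷14 gives c = 85 px.
8-column span = 8·85 + 7·14 = 778 px.
Inner content = 778 − 2·20 = 738 px.
Subtracting 2 gaps of 12 leaves 714 for 3 columns, so d = 238 px.

238 px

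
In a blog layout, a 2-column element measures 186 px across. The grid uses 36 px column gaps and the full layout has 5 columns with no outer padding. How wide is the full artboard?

2 columns + 1 column gap: 2c + 1·36 = 186.
2c = 186 − 36 = 150, so c = 75 px.
Artboard = 5·75 + 4·36 = 375 + 144 = 519 px.

519 px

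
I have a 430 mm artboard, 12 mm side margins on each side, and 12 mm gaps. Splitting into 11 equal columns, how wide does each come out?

Content width = 430 − 2·12 = 406 mm.
11c + 10·12 = 406 → 11c = 286 → c = 26 mm.

26 mm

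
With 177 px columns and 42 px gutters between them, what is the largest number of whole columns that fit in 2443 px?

11 columns

Each extra column adds 177 + 42 = 219 px.
(2443 + 42) / 219 = 11.35, so 11 columns fit.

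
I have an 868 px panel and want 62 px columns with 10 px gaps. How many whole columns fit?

12 columns

Each extra column adds 62 + 10 = 72 px.
(868 + 10) / 72 = 12.19, so 12 columns fit.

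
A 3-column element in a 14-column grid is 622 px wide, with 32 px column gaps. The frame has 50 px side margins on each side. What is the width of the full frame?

3120 px

Subtracting 2 column gaps of 32 leaves 558 for 3 columns, so c = 186 px.
Frame = 2·50 + 14·186 + 13·32 = 100 + 2604 + 416 = 3120 px.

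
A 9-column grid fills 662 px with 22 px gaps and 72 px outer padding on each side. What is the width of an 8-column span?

458 px

Content width = 662 − 2·72 = 518 px.
Subtracting 8 gaps of 22 leaves 342 for 9 columns, so c = 38 px.
Span of 8: 8·38 + 7·22 = 304 + 154 = 458 px.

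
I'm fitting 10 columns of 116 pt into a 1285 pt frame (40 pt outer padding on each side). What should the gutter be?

Content width = 1285 − 2·40 = 1205 pt.
Columns use 1160 pt, leaving 45 pt across 9 gutters = 5 pt each.

5 pt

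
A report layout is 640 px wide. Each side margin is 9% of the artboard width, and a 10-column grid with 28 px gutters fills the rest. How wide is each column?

27.28 px

Margins: 9% × 640 = 57.6 px each, so content = 640 − 115.2 = 524.8 px.
Subtracting 9 gutters of 28 leaves 272.8 for 10 columns, so c = 27.28 px.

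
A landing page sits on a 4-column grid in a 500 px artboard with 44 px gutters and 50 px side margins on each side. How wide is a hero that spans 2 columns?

178 px

Content width = 500 − 2·50 = 400 px.
4c + 3·44 = 400 → 4c = 268 → c = 67 px.
2-column span = 2·67 + 1·44 = 178 px.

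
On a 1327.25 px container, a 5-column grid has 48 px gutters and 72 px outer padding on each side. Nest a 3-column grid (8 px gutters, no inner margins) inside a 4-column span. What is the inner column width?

307 px

Outer content = 1327.25 − 2·72 = 1183.25 px.
Subtracting 4 gutters of 48 leaves 991.25 for 5 columns, so c = 198.25 px.
Span of 4: 4·198.25 + 3·48 = 793 + 144 = 937 px.
937 − 2·8 = 921; ÷3 gives d = 307 px.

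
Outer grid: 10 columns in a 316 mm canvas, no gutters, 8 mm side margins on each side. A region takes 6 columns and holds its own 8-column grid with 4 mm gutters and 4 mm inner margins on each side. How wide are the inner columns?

18 mm

Take off 16 mm of margins, leaving 300 mm.
10c = 300 → c = 30 mm.
6-column span = 6·30 = 180 mm.
Inner content = 180 − 2·4 = 172 mm.
8 columns + 7 gutters: 8d + 7·4 = 172.
8d = 172 − 28 = 144, so d = 18 mm.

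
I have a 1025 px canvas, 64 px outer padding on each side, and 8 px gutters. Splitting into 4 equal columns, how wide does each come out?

Take off 128 px of margins, leaving 897 px.
4c + 3·8 = 897 → 4c = 873 → c = 218.25 px.

218.25 px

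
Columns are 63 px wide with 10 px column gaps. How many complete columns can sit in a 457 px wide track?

k columns need k·63 + (k−1)·10 = k·73 − 10.
k·73 − 10 ≤ 457 → k ≤ 467 / 73 ≈ 6.40, so k = 6.

6 columns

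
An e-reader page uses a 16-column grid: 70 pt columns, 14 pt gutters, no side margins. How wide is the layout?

1330 pt

Summing: 1120 + 210 = 1330 pt.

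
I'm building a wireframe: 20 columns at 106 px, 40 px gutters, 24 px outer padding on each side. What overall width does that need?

2928 px

Layout = 2·24 + 20·106 + 19·40 = 48 + 2120 + 760 = 2928 px.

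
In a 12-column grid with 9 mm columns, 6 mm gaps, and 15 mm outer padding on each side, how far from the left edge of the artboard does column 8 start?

120 mm

Column 8 starts at margin + 7·(column + gutter) = 15 + 7·15 = 120 mm.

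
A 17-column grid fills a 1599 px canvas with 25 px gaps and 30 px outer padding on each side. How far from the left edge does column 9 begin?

766 px

Take off 60 px of margins, leaving 1539 px.
17 columns + 16 gaps: 17c + 16·25 = 1539.
17c = 1539 − 400 = 1139, so c = 67 px.
Before column 9: the margin + 8 columns + 8 gaps.
Offset = 30 + 8·(67 + 25) = 30 + 736 = 766 px.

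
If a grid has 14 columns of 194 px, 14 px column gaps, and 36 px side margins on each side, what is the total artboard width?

Artboard = 2·36 + 14·194 + 13·14 = 72 + 2716 + 182 = 2970 px.

2970 px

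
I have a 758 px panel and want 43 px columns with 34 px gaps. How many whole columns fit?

k columns need k·43 + (k−1)·34 = k·77 − 34.
k·77 − 34 ≤ 758 → k ≤ 792 / 77 ≈ 10.29, so k = 10.

10 columns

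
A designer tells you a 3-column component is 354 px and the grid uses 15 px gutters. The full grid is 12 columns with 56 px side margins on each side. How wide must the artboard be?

Subtracting 2 gutters of 15 leaves 324 for 3 columns, so c = 108 px.
Adding margins, columns and gutters: 112 + 1296 + 165 = 1573 px.

1573 px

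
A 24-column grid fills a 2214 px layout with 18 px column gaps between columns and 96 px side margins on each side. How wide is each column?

67 px

Take off 192 px of margins, leaving 2022 px.
24 columns + 23 column gaps: 24c + 23·18 = 2022.
24c = 2022 − 414 = 1608, so c = 67 px.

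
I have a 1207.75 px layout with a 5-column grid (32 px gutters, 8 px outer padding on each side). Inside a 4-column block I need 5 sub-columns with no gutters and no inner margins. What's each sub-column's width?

189.4 px

Take off 16 px of margins, leaving 1191.75 px.
5c + 4·32 = 1191.75 → 5c = 1063.75 → c = 212.75 px.
4 columns plus 3 gutters: 851 + 96 = 947 px.
5d = 947 → d = 189.4 px.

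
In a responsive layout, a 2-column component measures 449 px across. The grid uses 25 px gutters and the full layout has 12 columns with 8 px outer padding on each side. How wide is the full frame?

Subtracting 1 gutter of 25 leaves 424 for 2 columns, so c = 212 px.
Adding margins, columns and gutters: 16 + 2544 + 275 = 2835 px.

2835 px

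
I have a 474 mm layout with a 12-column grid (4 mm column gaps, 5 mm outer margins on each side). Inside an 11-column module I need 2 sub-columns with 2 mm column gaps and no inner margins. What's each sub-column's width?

211.5 mm

Subtract both margins: 474 − 2·5 = 464 mm.
464 − 11·4 = 420; ÷12 gives c = 35 mm.
11 columns plus 10 column gaps: 385 + 40 = 425 mm.
425 − 1·2 = 423; ÷2 gives d = 211.5 mm.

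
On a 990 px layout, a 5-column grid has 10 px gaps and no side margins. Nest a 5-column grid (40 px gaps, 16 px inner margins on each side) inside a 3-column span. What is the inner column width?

5c + 4·10 = 990 → 5c = 950 → c = 190 px.
3-column span = 3·190 + 2·10 = 590 px.
Inner content = 590 − 2·16 = 558 px.
558 − 4·40 = 398; ÷5 gives d = 79.6 px.

79.6 px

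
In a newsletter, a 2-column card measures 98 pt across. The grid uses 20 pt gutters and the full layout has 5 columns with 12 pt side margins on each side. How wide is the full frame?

299 pt

2 columns + 1 gutter: 2c + 1·20 = 98.
2c = 98 − 20 = 78, so c = 39 pt.
Total width: 2·12 + 5·39 + 4·20 = 299 pt.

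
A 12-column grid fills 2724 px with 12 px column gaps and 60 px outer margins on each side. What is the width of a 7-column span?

Subtract both margins: 2724 − 2·60 = 2604 px.
12c + 11·12 = 2604 → 12c = 2472 → c = 206 px.
Span of 7: 7·206 + 6·12 = 1442 + 72 = 1514 px.

1514 px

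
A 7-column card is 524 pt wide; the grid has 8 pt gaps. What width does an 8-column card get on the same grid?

7c + 6·8 = 524 → 7c = 476 → c = 68 pt.
8 columns plus 7 gaps: 544 + 56 = 600 pt.

600 pt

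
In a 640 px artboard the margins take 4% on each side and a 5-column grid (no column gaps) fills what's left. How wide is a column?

640 × (1 − 2·4%) = 640 × 92% = 588.8 px for the columns.
With no column gaps, each column is 588.8/5 = 117.76 px.

117.76 px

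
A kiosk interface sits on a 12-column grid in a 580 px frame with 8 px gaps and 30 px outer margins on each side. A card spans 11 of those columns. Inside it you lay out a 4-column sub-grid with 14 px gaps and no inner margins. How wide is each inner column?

108.5 px

Subtract both margins: 580 − 2·30 = 520 px.
Subtracting 11 gaps of 8 leaves 432 for 12 columns, so c = 36 px.
11 columns plus 10 gaps: 396 + 80 = 476 px.
476 − 3·14 = 434; ÷4 gives d = 108.5 px.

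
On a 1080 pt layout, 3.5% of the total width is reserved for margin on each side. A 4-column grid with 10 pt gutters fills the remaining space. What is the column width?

243.6 pt

1080 × (1 − 2·3.5%) = 1080 × 93% = 1004.4 pt for the columns.
Subtracting 3 gutters of 10 leaves 974.4 for 4 columns, so c = 243.6 pt.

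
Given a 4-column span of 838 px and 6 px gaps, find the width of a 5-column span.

4c + 3·6 = 838 → 4c = 820 → c = 205 px.
5-column span = 5·205 + 4·6 = 1049 px.

1049 px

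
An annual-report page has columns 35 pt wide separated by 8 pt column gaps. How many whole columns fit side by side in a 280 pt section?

6 columns

6 columns: 6·35 + 5·8 = 250 pt ≤ 280.
7 columns: 293 pt > 280. So 6.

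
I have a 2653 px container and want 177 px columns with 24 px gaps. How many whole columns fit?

k columns need k·177 + (k−1)·24 = k·201 − 24.
k·201 − 24 ≤ 2653 → k ≤ 2677 / 201 ≈ 13.32, so k = 13.

13 columns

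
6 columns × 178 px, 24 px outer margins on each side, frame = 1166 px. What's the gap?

Inside the margins: 1166 − 48 = 1118 px.
6·178 + 5g = 1118 → 5g = 50 → g = 10 px.

10 px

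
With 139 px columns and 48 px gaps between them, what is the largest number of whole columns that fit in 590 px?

3 columns

3 columns: 3·139 + 2·48 = 513 px ≤ 590.
4 columns: 700 px > 590. So 3.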